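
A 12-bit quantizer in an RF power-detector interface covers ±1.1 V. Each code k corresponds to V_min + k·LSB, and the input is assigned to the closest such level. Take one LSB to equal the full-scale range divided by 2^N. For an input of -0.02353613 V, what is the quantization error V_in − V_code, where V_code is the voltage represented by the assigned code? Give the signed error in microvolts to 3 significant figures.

+96.7 µV

The full-scale span is 1.1 − (-1.1) = 2.2 V. LSB = 2.2 V / 2^12 ≈ 0.5371 mV.
(-0.02353613 − (-1.1)) / LSB = 1.07646387 × 4096/2.2 = 2004.1800. Nearest integer: k = 2004.
V_code = V_min + k × range/2^12 = -1.1 + 2004 × 2.2/4096 = -0.02363281250 V.
Error = V_in − V_code = -0.02353613 − (-0.02363281250) = +96.7 µV.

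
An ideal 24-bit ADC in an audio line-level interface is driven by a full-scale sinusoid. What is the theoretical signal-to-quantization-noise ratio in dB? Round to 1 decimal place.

146.2 dB

For an ideal N-bit converter with full-scale sine input, SNR = 6.02 N + 1.76 dB. SNR = 6.02 × 24 + 1.76 = 144.48 + 1.76 = 146.24 dB.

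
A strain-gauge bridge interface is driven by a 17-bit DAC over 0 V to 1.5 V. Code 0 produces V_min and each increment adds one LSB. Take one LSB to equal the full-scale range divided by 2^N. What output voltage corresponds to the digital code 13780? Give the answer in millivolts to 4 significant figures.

157.7 mV

V_FS = 1.5 V. LSB = 1.5 V / 2^17.
Output = V_min + (13780/131072) × range = 0 + 0.105133 × 1.5 V
      = 0 + 0.157700 = 0.157700 V.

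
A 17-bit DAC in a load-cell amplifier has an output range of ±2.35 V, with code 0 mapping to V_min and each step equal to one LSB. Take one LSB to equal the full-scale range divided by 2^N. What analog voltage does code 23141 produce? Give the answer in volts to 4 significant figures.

-1.520 V

Span: 2.35 V − (-2.35 V) = 4.7 V. LSB = 4.7 V / 2^17.
V_out = -2.35 + 23141 × (4.7/131072) V
      = -2.35 V + 0.829794 V = -1.52021 V.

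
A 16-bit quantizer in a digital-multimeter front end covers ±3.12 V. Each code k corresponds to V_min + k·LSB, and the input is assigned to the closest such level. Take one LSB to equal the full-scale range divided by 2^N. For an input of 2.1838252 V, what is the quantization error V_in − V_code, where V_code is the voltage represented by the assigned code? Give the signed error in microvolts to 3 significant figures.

Range = 3.12 − (-3.12) = 6.24 V. LSB = 6.24 V / 2^16 ≈ 95.21 µV.
(2.1838252 − (-3.12)) / LSB = 5.3038252 × 65536/6.24 = 55703.7642. Nearest integer: k = 55704.
V_code = -3.12 + (55704/65536) × 6.24 = 2.1838476563 V.
e = 2.1838252 − (2.1838476563) = −22.5 µV.

−22.5 µV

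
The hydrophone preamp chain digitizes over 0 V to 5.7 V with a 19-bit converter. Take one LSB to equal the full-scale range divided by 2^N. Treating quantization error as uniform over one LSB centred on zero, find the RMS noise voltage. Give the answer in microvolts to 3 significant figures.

V_FS = 5.7 V.
LSB = 5.7 V ÷ 2^19 = 5.7/524288 V = 10.872 µV.
σ_q = LSB/√12 = 10.872 µV/3.4641 = 3.14 µV.

3.14 µV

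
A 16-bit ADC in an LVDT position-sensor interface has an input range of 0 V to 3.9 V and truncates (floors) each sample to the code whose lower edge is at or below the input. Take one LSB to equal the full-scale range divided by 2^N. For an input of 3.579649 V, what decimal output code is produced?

60152

Full-scale range = 3.9 V. LSB = 3.9 V / 2^16 ≈ 59.51 µV.
V_in − V_min = 3.579649 − (0) = 3.579649 V.
Divide by LSB: 3.579649 × 65536/3.9 = 60152.7889.
Truncating gives code 60152.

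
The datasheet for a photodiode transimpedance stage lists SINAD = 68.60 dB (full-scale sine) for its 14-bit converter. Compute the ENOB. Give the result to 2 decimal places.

11.10 bits

ENOB = (68.60 − 1.76)/6.02 = 11.1030 bits.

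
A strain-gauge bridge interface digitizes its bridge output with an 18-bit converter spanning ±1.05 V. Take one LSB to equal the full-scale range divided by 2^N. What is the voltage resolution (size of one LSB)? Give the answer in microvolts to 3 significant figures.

8.01 µV

Range = 1.05 − (-1.05) = 2.1 V.
2^18 = 262144 levels.
Step size = 2.1/262144 V = 8.01 µV.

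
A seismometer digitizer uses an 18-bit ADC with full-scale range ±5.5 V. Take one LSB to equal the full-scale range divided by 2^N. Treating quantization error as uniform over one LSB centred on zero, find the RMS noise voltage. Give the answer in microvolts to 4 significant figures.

12.11 µV

Span: 5.5 V − (-5.5 V) = 11 V.
LSB = 11 V / 2^18 = 41.9617 µV.
σ_q = LSB/√12 = 41.9617 µV/3.4641 = 12.11 µV.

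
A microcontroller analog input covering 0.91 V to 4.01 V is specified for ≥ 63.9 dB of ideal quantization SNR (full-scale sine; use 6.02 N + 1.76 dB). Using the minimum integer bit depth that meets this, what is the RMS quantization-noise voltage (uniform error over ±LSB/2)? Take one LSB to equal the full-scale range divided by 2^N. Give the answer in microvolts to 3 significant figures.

Full-scale range = 4.01 V − (0.91 V) = 3.1 V.
N ≥ (63.9 − 1.76)/6.02 = 10.322 → N_min = 11.
Step size = 3.1/2048 V = 1.5137 mV.
RMS noise = LSB/√12 = 437 µV.

437 µV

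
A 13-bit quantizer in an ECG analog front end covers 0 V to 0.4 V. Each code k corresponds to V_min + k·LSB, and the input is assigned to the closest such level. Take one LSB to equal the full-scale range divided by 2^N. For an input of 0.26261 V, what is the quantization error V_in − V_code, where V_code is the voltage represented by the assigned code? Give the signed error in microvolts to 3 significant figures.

+12.3 µV

Span = 0.4 V. LSB = 0.4 V / 2^13 ≈ 48.83 µV.
(V_in − V_min)/LSB = (0.26261 − (0)) × 8192/0.4 = 5378.2528 → nearest code k = 5378.
V_code = 0 + (5378/8192) × 0.4 = 0.2625976563 V.
V_in − V_code = 0.26261 − (0.2625976563) = +12.3 µV.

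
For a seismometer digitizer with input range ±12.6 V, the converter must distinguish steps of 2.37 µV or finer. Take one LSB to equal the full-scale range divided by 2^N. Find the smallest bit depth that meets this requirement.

Range = 12.6 − (-12.6) = 25.2 V.
25.2 V / 2.37 µV = 1.063e7. Since 2^23 = 8388608 and 2^24 = 16777216, N = 24.

24 bits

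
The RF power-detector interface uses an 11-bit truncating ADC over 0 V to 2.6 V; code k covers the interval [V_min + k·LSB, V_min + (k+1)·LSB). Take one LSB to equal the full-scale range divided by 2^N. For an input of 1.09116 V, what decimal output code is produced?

859

Span = 2.6 V. LSB = 2.6 V / 2^11 ≈ 1.270 mV.
code = ⌊(V_in − V_min)/LSB⌋ = ⌊(V_in − V_min) × 2^11 / range⌋
     = ⌊(1.09116 − (0)) × 2048 / 2.6⌋ = ⌊1.09116 × 2048/2.6⌋
     = ⌊859.498⌋ = 859.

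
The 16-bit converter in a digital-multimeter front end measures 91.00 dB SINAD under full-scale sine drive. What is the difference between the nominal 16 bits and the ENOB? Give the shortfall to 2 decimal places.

1.18 bits

Effective bits = (91.00 − 1.76)/6.02 = 14.8239.
Shortfall = 16 − 14.8239 = 1.1761 bits.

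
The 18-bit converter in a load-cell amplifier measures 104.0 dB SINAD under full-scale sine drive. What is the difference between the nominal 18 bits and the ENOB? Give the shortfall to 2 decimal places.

1.02 bits

Effective bits = (104.0 − 1.76)/6.02 = 16.9834.
Lost resolution: 18 − 16.9834 = 1.0166 bits.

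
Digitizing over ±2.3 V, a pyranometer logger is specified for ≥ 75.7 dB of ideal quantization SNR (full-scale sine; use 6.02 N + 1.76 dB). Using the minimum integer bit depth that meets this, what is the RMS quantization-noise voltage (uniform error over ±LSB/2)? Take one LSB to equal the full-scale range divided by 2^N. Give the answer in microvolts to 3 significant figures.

Full-scale range = 2.3 V − (-2.3 V) = 4.6 V.
N ≥ (75.7 − 1.76)/6.02 = 12.282 → N_min = 13.
One LSB is 4.6 V / 8192 = 0.56152 mV.
RMS noise = LSB/√12 = 162 µV.

162 µV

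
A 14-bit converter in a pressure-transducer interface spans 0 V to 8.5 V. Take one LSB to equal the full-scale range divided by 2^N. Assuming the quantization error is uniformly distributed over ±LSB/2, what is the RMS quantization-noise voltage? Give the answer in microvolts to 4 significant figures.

Span = 8.5 V.
Step size = 8.5/16384 V = 0.518799 mV.
σ_q = LSB/√12 = 0.518799 mV/3.4641 = 149.8 µV.

149.8 µV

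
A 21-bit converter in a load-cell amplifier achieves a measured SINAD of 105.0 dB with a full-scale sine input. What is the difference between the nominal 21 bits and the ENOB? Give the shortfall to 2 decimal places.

N_eff = (105.0 − 1.76)/6.02 = 17.1495 bits.
Shortfall = 21 − 17.1495 = 3.8505 bits.

3.85 bits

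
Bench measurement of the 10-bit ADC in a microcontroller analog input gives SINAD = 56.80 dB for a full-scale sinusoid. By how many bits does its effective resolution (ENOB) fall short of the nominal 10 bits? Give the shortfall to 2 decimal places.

N_eff = (56.80 − 1.76)/6.02 = 9.1429 bits.
Lost resolution: 10 − 9.1429 = 0.8571 bits.

0.86 bits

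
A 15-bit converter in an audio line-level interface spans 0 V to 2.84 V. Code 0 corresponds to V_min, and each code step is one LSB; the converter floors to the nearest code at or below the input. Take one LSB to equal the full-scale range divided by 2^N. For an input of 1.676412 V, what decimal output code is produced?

Range is 2.84 V. LSB = 2.84 V / 2^15 ≈ 86.67 µV.
(V_in − V_min) × 2^15/range = (1.676412 − (0)) × 32768/2.84 = 19342.489.
Floor → code = 19342.

19342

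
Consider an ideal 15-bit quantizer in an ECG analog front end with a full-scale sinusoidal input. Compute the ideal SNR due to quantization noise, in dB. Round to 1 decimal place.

Ideal quantization SNR: 6.02 × 15 + 1.76 dB = 92.1 dB.

92.1 dB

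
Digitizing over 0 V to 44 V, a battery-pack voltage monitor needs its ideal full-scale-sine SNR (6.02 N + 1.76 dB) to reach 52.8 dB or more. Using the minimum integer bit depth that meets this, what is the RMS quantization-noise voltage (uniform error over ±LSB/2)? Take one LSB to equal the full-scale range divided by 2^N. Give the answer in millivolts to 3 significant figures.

24.8 mV

Range is 44 V.
Required N = ⌈(52.8 − 1.76)/6.02⌉ = ⌈8.478⌉ = 9.
LSB = 44 V / 2^9 = 85.938 mV.
RMS noise = LSB/√12 = 24.8 mV.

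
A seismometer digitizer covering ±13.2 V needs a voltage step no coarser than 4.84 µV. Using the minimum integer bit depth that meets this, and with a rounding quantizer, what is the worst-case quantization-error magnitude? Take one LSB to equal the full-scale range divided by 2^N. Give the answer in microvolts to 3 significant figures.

1.57 µV

The full-scale span is 13.2 − (-13.2) = 26.4 V.
Levels needed ≥ 26.4/4.84 µV = 5.455e6. 2^23 = 8388608 suffices, so N_min = 23.
One LSB is 26.4 V / 8388608 = 3.1471 µV.
Half an LSB is 1.57 µV.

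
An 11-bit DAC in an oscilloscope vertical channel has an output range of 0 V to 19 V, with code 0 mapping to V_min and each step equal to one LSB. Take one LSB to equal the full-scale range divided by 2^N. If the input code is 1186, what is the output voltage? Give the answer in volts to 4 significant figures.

Range is 19 V. LSB = 19 V / 2^11.
V_out = 0 + 1186 × (19/2048) V
      = 0 V + 11.0029 V = 11.0029 V.

11.00 V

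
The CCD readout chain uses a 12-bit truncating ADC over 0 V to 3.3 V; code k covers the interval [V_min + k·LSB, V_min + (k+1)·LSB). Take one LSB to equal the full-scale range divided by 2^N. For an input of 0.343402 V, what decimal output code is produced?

426

Span = 3.3 V. LSB = 3.3 V / 2^12 ≈ 0.8057 mV.
V_in − V_min = 0.343402 − (0) = 0.343402 V.
Divide by LSB: 0.343402 × 4096/3.3 = 426.2347.
Truncating gives code 426.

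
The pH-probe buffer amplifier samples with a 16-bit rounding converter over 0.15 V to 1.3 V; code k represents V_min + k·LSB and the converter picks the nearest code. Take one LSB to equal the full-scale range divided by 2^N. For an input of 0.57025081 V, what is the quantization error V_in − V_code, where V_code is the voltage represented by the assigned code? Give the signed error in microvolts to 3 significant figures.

+3.16 µV

The full-scale span is 1.3 − (0.15) = 1.15 V. LSB = 1.15 V / 2^16 ≈ 17.55 µV.
(V_in − V_min)/LSB = (0.57025081 − (0.15)) × 65536/1.15 = 23949.1801 → nearest code k = 23949.
Reconstructed level: 0.15 + 23949 × 1.15/65536 V = 0.57024765015 V.
e = 0.57025081 − (0.57024765015) = +3.16 µV.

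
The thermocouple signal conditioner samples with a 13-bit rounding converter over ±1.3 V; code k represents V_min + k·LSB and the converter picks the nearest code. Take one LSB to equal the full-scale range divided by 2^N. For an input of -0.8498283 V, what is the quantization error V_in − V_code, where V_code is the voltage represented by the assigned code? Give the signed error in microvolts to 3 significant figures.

+123 µV

The full-scale span is 1.3 − (-1.3) = 2.6 V. LSB = 2.6 V / 2^13 ≈ 317.4 µV.
Position in LSBs: (-0.8498283 − (-1.3)) × 8192/2.6 = 1418.3871; rounding gives k = 1418.
V_code = V_min + k × range/2^13 = -1.3 + 1418 × 2.6/8192 = -0.8499511719 V.
Error = V_in − V_code = -0.8498283 − (-0.8499511719) = +123 µV.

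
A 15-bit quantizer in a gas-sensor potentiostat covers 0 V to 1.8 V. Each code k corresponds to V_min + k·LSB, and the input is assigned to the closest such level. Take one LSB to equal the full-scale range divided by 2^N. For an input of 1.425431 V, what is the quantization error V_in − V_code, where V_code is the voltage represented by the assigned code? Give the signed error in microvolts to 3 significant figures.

Range is 1.8 V. LSB = 1.8 V / 2^15 ≈ 54.93 µV.
Position in LSBs: (1.425431 − (0)) × 32768/1.8 = 25949.1794; rounding gives k = 25949.
V_code = 0 + (25949/32768) × 1.8 = 1.4254211426 V.
Error = V_in − V_code = 1.425431 − (1.4254211426) = +9.86 µV.

+9.86 µV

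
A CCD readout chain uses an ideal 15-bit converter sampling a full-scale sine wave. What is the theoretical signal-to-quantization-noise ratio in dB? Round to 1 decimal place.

6.02(15) + 1.76 = 90.30 + 1.76 = 92.06 dB.

92.1 dB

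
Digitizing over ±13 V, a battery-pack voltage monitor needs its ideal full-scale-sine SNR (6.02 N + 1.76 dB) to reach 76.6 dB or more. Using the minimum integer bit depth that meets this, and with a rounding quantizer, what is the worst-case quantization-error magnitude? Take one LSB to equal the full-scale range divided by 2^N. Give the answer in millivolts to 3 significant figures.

1.59 mV

Range = 13 − (-13) = 26 V.
Solving 6.02 N ≥ 76.6 − 1.76: N ≥ 12.432. Round up → N = 13.
LSB = 26 V ÷ 2^13 = 26/8192 V = 3.1738 mV.
|e|_max = LSB/2 = 1.59 mV.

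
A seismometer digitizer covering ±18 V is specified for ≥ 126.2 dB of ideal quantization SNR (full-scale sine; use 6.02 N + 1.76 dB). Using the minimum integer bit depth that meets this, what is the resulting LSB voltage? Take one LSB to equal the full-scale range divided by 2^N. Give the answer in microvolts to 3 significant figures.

17.2 µV

The full-scale span is 18 − (-18) = 36 V.
Solving 6.02 N ≥ 126.2 − 1.76: N ≥ 20.671. Round up → N = 21.
LSB = 36 V / 2^21 = 17.2 µV.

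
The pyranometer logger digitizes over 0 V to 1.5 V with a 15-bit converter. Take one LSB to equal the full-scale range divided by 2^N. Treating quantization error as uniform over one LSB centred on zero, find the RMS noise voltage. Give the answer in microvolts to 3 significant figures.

13.2 µV

V_FS = 1.5 V.
One LSB is 1.5 V / 32768 = 45.776 µV.
V_rms = LSB/√12 = 45.776 µV / √12 = 13.2 µV.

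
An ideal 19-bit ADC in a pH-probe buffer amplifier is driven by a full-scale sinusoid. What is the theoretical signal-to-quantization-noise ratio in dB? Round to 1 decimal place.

116.1 dB

6.02(19) + 1.76 = 114.38 + 1.76 = 116.14 dB.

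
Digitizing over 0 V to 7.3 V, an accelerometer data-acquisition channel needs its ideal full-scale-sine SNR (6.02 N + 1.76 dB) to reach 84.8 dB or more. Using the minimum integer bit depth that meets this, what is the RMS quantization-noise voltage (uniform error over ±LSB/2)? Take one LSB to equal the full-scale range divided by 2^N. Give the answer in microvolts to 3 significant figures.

129 µV

Span = 7.3 V.
N ≥ (84.8 − 1.76)/6.02 = 13.794 → N_min = 14.
LSB = 7.3 V / 2^14 = 445.56 µV.
σ_q = LSB/√12 = 445.56 µV/3.4641 = 129 µV.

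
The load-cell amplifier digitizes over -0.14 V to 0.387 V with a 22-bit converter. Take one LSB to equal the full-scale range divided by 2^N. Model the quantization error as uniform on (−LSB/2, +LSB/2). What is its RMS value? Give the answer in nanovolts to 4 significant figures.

Span: 0.387 V − (-0.14 V) = 0.527 V.
Step size = 0.527/4194304 V = 125.647 nV.
V_rms = LSB/√12 = 125.647 nV / √12 = 36.27 nV.

36.27 nV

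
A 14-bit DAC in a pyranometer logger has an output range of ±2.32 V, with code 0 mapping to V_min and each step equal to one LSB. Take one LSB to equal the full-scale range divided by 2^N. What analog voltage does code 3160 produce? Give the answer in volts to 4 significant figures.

-1.425 V

Full-scale range = 2.32 V − (-2.32 V) = 4.64 V. LSB = 4.64 V / 2^14.
Output = V_min + (3160/16384) × range = -2.32 + 0.192871 × 4.64 V
      = -2.32 + 0.894922 = -1.42508 V.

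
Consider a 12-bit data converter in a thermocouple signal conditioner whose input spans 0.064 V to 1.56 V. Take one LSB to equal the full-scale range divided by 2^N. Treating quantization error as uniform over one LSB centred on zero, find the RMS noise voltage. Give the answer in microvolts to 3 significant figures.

The full-scale span is 1.56 − (0.064) = 1.496 V.
One LSB is 1.496 V / 4096 = 365.23 µV.
V_rms = LSB/√12 = 365.23 µV / √12 = 105 µV.

105 µV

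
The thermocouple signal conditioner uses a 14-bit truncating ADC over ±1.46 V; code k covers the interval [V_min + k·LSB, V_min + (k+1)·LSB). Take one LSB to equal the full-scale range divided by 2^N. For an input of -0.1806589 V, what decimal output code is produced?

Full-scale range = 1.46 V − (-1.46 V) = 2.92 V. LSB = 2.92 V / 2^14 ≈ 178.2 µV.
code = ⌊(V_in − V_min)/LSB⌋ = ⌊(V_in − V_min) × 2^14 / range⌋
     = ⌊(-0.1806589 − (-1.46)) × 16384 / 2.92⌋ = ⌊1.2793411 × 16384/2.92⌋
     = ⌊7178.330⌋ = 7178.

7178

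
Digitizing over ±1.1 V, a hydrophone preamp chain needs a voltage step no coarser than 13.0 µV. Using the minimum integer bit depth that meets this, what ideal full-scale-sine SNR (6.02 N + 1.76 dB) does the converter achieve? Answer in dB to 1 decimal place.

Full-scale range = 1.1 V − (-1.1 V) = 2.2 V.
2.2 V / 13.0 µV = 169200. Since 2^17 = 131072 and 2^18 = 262144, N = 18.
6.02(18) + 1.76 = 110.12 dB.

110.1 dB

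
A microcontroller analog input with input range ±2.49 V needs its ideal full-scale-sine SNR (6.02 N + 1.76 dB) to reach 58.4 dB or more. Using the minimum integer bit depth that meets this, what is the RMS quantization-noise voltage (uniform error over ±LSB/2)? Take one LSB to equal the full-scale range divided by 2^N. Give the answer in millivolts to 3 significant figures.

Span: 2.49 V − (-2.49 V) = 4.98 V.
Required N = ⌈(58.4 − 1.76)/6.02⌉ = ⌈9.409⌉ = 10.
One LSB is 4.98 V / 1024 = 4.8633 mV.
RMS noise = LSB/√12 = 1.40 mV.

1.40 mV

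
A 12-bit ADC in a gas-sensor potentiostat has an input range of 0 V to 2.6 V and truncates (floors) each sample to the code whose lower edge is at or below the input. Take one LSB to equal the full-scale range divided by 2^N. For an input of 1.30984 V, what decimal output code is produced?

Full-scale range = 2.6 V. LSB = 2.6 V / 2^12 ≈ 0.6348 mV.
(V_in − V_min) × 2^12/range = (1.30984 − (0)) × 4096/2.6 = 2063.502.
Floor → code = 2063.

2063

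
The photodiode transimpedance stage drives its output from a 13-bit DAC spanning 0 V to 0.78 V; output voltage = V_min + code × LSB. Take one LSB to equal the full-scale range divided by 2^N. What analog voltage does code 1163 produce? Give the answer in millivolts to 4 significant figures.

Full-scale range = 0.78 V. LSB = 0.78 V / 2^13.
Output = V_min + (1163/8192) × range = 0 + 0.141968 × 0.78 V
      = 0 V + 0.110735 V = 0.110735 V.

110.7 mV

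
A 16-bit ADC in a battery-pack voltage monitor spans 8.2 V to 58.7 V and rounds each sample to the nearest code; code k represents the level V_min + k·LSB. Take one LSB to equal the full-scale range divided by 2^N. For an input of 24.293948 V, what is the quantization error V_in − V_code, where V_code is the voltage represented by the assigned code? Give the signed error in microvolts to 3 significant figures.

Full-scale range = 58.7 V − (8.2 V) = 50.5 V. LSB = 50.5 V / 2^16 ≈ 0.7706 mV.
(24.293948 − (8.2)) / LSB = 16.093948 × 65536/50.5 = 20885.8015. Nearest integer: k = 20886.
V_code = 8.2 + (20886/65536) × 50.5 = 24.294100952 V.
Error = V_in − V_code = 24.293948 − (24.294100952) = −153 µV.

−153 µV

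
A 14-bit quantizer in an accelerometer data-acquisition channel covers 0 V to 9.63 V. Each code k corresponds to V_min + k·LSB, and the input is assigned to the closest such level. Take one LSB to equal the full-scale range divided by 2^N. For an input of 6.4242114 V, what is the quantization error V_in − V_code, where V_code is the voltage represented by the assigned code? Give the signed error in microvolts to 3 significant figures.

−98.9 µV

V_FS = 9.63 V. LSB = 9.63 V / 2^14 ≈ 0.5878 mV.
(V_in − V_min)/LSB = (6.4242114 − (0)) × 16384/9.63 = 10929.8317 → nearest code k = 10930.
V_code = 0 + (10930/16384) × 9.63 = 6.4243103027 V.
e = 6.4242114 − (6.4243103027) = −98.9 µV.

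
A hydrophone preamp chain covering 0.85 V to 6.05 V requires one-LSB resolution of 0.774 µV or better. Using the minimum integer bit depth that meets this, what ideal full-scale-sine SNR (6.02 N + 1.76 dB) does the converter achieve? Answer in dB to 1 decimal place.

Range = 6.05 − (0.85) = 5.2 V.
5.2 V / 0.774 µV = 6.718e6. Since 2^22 = 4194304 and 2^23 = 8388608, N = 23.
6.02(23) + 1.76 = 140.22 dB.

140.2 dB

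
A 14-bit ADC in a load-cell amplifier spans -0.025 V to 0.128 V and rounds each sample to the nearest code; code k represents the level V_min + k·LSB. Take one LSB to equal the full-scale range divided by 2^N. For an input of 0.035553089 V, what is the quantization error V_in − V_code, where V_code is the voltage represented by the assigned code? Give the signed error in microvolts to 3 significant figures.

Full-scale range = 0.128 V − (-0.025 V) = 0.153 V. LSB = 0.153 V / 2^14 ≈ 9.338 µV.
(0.035553089 − (-0.025)) / LSB = 0.060553089 × 16384/0.153 = 6484.3256. Nearest integer: k = 6484.
V_code = V_min + k × range/2^14 = -0.025 + 6484 × 0.153/16384 = 0.035550048828 V.
e = 0.035553089 − (0.035550048828) = +3.04 µV.

+3.04 µV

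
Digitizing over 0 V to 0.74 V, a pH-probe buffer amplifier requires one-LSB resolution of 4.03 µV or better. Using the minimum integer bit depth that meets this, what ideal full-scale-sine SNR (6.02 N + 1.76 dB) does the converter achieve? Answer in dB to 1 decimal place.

Full-scale range = 0.74 V.
Need 2^N ≥ 0.74 V / 4.03 µV = 183600 → N_min = 18.
SNR = 6.02 × 18 + 1.76 = 110.12 dB.

110.1 dB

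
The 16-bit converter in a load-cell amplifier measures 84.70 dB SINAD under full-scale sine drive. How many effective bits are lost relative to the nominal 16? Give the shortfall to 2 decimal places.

N_eff = (84.70 − 1.76)/6.02 = 13.7774 bits.
16 − 13.7774 = 2.22 bits below nominal.

2.22 bits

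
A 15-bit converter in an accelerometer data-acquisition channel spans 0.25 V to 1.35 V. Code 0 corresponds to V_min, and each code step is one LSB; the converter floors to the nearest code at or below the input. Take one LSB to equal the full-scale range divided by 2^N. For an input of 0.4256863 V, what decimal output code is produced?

5233

Range = 1.35 − (0.25) = 1.1 V. LSB = 1.1 V / 2^15 ≈ 33.57 µV.
V_in − V_min = 0.4256863 − (0.25) = 0.1756863 V.
Divide by LSB: 0.1756863 × 32768/1.1 = 5233.5352.
Truncating gives code 5233.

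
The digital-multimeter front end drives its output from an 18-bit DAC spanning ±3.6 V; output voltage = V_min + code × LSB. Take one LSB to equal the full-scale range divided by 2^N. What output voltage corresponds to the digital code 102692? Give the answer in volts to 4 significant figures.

Span: 3.6 V − (-3.6 V) = 7.2 V. LSB = 7.2 V / 2^18.
Output = V_min + (102692/262144) × range = -3.6 + 0.391739 × 7.2 V
      = -3.6 V + 2.82052 V = -0.779480 V.

-0.7795 V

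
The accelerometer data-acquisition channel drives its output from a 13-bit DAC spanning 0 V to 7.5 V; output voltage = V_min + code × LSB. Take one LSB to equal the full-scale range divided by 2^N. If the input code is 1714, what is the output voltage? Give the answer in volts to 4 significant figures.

1.569 V

Range is 7.5 V. LSB = 7.5 V / 2^13.
V_out = 0 + 1714 × (7.5/8192) V
      = 0 + 1.56921 = 1.56921 V.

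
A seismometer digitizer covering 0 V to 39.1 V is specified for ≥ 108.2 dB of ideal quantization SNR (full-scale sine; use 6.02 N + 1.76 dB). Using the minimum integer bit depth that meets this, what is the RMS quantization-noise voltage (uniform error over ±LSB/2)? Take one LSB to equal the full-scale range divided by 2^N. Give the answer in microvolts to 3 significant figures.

43.1 µV

Range is 39.1 V.
6.02 N + 1.76 ≥ 108.2 gives N ≥ 17.681, so the minimum integer is 18.
One LSB is 39.1 V / 262144 = 149.15 µV.
RMS noise = LSB/√12 = 43.1 µV.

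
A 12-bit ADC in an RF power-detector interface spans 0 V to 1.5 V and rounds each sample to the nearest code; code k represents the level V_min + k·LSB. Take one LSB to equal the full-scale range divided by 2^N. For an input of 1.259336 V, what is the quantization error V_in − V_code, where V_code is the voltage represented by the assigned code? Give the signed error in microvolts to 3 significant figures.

−63.4 µV

Span = 1.5 V. LSB = 1.5 V / 2^12 ≈ 366.2 µV.
(1.259336 − (0)) / LSB = 1.259336 × 4096/1.5 = 3438.8268. Nearest integer: k = 3439.
Reconstructed level: 0 + 3439 × 1.5/4096 V = 1.259399414 V.
V_in − V_code = 1.259336 − (1.259399414) = −63.4 µV.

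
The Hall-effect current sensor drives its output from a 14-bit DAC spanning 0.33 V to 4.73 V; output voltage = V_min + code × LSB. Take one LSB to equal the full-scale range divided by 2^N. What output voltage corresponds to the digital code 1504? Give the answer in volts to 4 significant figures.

Span: 4.73 V − (0.33 V) = 4.4 V. LSB = 4.4 V / 2^14.
V_out = 0.33 + 1504 × (4.4/16384) V
      = 0.33 + 0.403906 = 0.733906 V.

0.7339 V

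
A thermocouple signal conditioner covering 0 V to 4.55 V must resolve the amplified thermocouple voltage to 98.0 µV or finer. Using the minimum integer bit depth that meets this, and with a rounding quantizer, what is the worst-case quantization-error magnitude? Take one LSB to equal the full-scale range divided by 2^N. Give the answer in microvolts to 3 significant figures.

Range is 4.55 V.
Required number of levels: 4.55/98.0 µV = 46429; smallest N with 2^N ≥ that is 16.
LSB = 4.55 V ÷ 2^16 = 4.55/65536 V = 69.427 µV.
Max error for round-to-nearest is LSB/2 = 34.7 µV.

34.7 µV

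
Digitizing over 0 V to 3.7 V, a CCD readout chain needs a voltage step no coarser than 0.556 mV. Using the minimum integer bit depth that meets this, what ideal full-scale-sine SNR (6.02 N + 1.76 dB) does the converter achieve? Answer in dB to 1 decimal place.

80.0 dB

Range is 3.7 V.
Required number of levels: 3.7/0.556 mV = 6654.7; smallest N with 2^N ≥ that is 13.
6.02(13) + 1.76 = 80.02 dB.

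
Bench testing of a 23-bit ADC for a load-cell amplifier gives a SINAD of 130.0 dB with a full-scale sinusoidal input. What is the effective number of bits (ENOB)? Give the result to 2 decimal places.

ENOB = (SINAD − 1.76) / 6.02 = (130.0 − 1.76) / 6.02 = 128.24 / 6.02 = 21.3023.

21.30 bits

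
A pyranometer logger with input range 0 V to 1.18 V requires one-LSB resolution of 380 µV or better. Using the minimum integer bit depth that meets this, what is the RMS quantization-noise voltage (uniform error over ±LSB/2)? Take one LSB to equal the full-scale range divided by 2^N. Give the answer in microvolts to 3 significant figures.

Range is 1.18 V.
Need 2^N ≥ 1.18 V / 380 µV = 3105 → N_min = 12.
Step size = 1.18/4096 V = 288.09 µV.
V_rms = LSB/√12 = 83.2 µV.

83.2 µV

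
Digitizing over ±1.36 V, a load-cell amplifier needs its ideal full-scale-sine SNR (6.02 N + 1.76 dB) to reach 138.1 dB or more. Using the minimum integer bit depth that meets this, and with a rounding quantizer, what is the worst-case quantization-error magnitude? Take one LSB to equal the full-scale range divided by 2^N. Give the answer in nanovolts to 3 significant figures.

Range = 1.36 − (-1.36) = 2.72 V.
Solving 6.02 N ≥ 138.1 − 1.76: N ≥ 22.648. Round up → N = 23.
One LSB is 2.72 V / 8388608 = 324.25 nV.
Max error for round-to-nearest is LSB/2 = 162 nV.

162 nV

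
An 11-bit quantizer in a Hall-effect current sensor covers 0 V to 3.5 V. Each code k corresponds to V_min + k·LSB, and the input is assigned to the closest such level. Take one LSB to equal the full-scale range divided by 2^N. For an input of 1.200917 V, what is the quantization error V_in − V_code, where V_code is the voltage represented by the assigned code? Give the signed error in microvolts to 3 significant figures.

−499 µV

Range is 3.5 V. LSB = 3.5 V / 2^11 ≈ 1.709 mV.
(1.200917 − (0)) / LSB = 1.200917 × 2048/3.5 = 702.7080. Nearest integer: k = 703.
V_code = 0 + (703/2048) × 3.5 = 1.201416016 V.
e = 1.200917 − (1.201416016) = −499 µV.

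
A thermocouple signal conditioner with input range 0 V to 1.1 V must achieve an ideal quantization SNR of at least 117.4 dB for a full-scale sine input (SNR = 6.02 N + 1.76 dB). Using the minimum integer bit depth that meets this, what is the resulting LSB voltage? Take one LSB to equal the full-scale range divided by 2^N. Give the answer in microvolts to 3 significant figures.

1.05 µV

V_FS = 1.1 V.
Solving 6.02 N ≥ 117.4 − 1.76: N ≥ 19.209. Round up → N = 20.
LSB = 1.1 V / 2^20 = 1.05 µV.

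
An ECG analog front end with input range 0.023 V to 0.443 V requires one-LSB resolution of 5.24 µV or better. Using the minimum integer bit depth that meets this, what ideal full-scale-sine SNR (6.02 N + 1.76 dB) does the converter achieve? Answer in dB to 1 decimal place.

104.1 dB

Full-scale range = 0.443 V − (0.023 V) = 0.42 V.
Required number of levels: 0.42/5.24 µV = 80153; smallest N with 2^N ≥ that is 17.
Ideal SNR at N = 17: 6.02·17 + 1.76 = 104.1 dB.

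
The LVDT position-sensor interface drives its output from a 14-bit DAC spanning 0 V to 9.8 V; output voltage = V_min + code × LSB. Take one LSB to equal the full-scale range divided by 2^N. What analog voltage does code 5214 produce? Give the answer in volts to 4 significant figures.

V_FS = 9.8 V. LSB = 9.8 V / 2^14.
Output = V_min + (5214/16384) × range = 0 + 0.318237 × 9.8 V
      = 0 + 3.11873 = 3.11873 V.

3.119 V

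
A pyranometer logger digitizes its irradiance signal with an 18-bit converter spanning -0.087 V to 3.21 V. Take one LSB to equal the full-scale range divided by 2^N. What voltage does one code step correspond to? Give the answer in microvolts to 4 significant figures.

The full-scale span is 3.21 − (-0.087) = 3.297 V.
2^18 = 262144 levels.
Step size = 3.297/262144 V = 12.58 µV.

12.58 µV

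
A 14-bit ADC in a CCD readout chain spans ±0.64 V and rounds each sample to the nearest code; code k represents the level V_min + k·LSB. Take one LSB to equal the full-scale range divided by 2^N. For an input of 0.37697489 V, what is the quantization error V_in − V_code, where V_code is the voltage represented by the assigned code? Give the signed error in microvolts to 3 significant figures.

Span: 0.64 V − (-0.64 V) = 1.28 V. LSB = 1.28 V / 2^14 ≈ 78.13 µV.
Position in LSBs: (0.37697489 − (-0.64)) × 16384/1.28 = 13017.2786; rounding gives k = 13017.
V_code = V_min + k × range/2^14 = -0.64 + 13017 × 1.28/16384 = 0.37695312500 V.
Error = V_in − V_code = 0.37697489 − (0.37695312500) = +21.8 µV.

+21.8 µV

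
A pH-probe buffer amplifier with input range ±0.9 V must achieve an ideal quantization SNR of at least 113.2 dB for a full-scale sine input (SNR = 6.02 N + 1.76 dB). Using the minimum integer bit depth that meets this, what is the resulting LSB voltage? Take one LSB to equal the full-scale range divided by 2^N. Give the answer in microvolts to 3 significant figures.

Span: 0.9 V − (-0.9 V) = 1.8 V.
6.02 N + 1.76 ≥ 113.2 gives N ≥ 18.512, so the minimum integer is 19.
Step size = 1.8/524288 V = 3.43 µV.

3.43 µV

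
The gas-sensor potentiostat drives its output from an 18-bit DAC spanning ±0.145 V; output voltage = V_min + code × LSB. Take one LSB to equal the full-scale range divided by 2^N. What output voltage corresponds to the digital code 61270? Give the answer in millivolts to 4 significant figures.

The full-scale span is 0.145 − (-0.145) = 0.29 V. LSB = 0.29 V / 2^18.
V_out = -0.145 + 61270 × (0.29/262144) V
      = -0.145 V + 0.0677807 V = -0.0772193 V.

-77.22 mV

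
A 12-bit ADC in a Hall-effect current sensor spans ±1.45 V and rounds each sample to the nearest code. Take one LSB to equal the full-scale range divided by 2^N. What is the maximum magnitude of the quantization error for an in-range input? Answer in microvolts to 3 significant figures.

354 µV

Full-scale range = 1.45 V − (-1.45 V) = 2.9 V.
LSB = 2.9 V ÷ 2^12 = 2.9/4096 V = 0.70801 mV.
A rounding quantizer has |error| ≤ LSB/2 = 354 µV.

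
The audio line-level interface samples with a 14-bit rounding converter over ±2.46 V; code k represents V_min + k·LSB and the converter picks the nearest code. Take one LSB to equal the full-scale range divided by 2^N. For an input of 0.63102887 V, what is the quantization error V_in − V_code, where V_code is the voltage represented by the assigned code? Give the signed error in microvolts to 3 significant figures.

Span: 2.46 V − (-2.46 V) = 4.92 V. LSB = 4.92 V / 2^14 ≈ 300.3 µV.
(0.63102887 − (-2.46)) / LSB = 3.09102887 × 16384/4.92 = 10293.3774. Nearest integer: k = 10293.
V_code = V_min + k × range/2^14 = -2.46 + 10293 × 4.92/16384 = 0.63091552734 V.
V_in − V_code = 0.63102887 − (0.63091552734) = +113 µV.

+113 µV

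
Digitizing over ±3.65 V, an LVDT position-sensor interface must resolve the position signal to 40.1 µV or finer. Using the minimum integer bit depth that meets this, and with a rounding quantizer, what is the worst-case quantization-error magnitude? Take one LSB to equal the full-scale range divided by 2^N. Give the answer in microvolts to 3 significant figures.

Range = 3.65 − (-3.65) = 7.3 V.
7.3 V / 40.1 µV = 182000. Since 2^17 = 131072 and 2^18 = 262144, N = 18.
LSB = 7.3 V / 2^18 = 27.847 µV.
Half an LSB is 13.9 µV.

13.9 µV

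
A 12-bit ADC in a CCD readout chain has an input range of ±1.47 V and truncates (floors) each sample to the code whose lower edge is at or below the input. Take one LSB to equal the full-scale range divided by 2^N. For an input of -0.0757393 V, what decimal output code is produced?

1942

Span: 1.47 V − (-1.47 V) = 2.94 V. LSB = 2.94 V / 2^12 ≈ 0.7178 mV.
V_in − V_min = -0.0757393 − (-1.47) = 1.3942607 V.
Divide by LSB: 1.3942607 × 4096/2.94 = 1942.4802.
Truncating gives code 1942.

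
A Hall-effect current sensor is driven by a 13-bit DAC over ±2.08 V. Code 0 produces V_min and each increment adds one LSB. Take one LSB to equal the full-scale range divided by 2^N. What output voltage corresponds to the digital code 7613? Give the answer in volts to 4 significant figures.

1.786 V

Full-scale range = 2.08 V − (-2.08 V) = 4.16 V. LSB = 4.16 V / 2^13.
Output = V_min + (7613/8192) × range = -2.08 + 0.929321 × 4.16 V
      = -2.08 V + 3.86598 V = 1.78598 V.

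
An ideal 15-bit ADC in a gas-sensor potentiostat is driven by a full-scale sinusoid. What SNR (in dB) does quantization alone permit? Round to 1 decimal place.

92.1 dB

Ideal quantization SNR: 6.02 × 15 + 1.76 dB = 92.1 dB.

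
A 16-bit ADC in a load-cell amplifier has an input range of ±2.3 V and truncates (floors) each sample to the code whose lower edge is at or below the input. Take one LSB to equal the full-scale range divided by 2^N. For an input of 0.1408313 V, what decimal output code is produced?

34774

Span: 2.3 V − (-2.3 V) = 4.6 V. LSB = 4.6 V / 2^16 ≈ 70.19 µV.
(V_in − V_min) × 2^16/range = (0.1408313 − (-2.3)) × 65536/4.6 = 34774.417.
Floor → code = 34774.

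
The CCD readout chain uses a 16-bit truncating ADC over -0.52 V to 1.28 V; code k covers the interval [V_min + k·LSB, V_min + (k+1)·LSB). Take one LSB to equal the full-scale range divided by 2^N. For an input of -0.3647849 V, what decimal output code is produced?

The full-scale span is 1.28 − (-0.52) = 1.8 V. LSB = 1.8 V / 2^16 ≈ 27.47 µV.
(V_in − V_min) × 2^16/range = (-0.3647849 − (-0.52)) × 65536/1.8 = 5651.209.
Floor → code = 5651.

5651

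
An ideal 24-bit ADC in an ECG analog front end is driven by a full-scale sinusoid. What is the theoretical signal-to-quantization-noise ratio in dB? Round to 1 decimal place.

Ideal quantization SNR: 6.02 × 24 + 1.76 dB = 146.2 dB.

146.2 dB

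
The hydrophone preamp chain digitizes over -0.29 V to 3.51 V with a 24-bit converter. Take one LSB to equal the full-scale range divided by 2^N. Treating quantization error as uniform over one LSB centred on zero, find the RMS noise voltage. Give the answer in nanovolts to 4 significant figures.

65.38 nV

Span: 3.51 V − (-0.29 V) = 3.8 V.
One LSB is 3.8 V / 16777216 = 226.498 nV.
RMS of a uniform error over width LSB is LSB/√12 = 65.38 nV.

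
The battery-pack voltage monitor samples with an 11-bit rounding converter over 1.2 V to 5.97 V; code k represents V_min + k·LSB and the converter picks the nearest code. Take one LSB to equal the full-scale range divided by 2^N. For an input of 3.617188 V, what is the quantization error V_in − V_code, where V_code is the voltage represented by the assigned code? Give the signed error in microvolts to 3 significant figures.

−419 µV

The full-scale span is 5.97 − (1.2) = 4.77 V. LSB = 4.77 V / 2^11 ≈ 2.329 mV.
(3.617188 − (1.2)) / LSB = 2.417188 × 2048/4.77 = 1037.8199. Nearest integer: k = 1038.
V_code = V_min + k × range/2^11 = 1.2 + 1038 × 4.77/2048 = 3.617607422 V.
e = 3.617188 − (3.617607422) = −419 µV.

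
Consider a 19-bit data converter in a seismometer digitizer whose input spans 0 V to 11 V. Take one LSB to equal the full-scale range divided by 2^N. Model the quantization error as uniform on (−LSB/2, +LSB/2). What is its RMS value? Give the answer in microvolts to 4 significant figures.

Range is 11 V.
One LSB is 11 V / 524288 = 20.9808 µV.
RMS of a uniform error over width LSB is LSB/√12 = 6.057 µV.

6.057 µV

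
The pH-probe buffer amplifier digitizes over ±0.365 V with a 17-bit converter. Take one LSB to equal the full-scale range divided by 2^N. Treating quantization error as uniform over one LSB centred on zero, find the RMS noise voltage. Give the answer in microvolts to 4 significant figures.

Span: 0.365 V − (-0.365 V) = 0.73 V.
Step size = 0.73/131072 V = 5.56946 µV.
RMS of a uniform error over width LSB is LSB/√12 = 1.608 µV.

1.608 µV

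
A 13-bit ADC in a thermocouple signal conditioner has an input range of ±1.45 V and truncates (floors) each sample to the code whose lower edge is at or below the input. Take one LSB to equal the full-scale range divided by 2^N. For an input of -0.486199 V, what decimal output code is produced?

2722

Span: 1.45 V − (-1.45 V) = 2.9 V. LSB = 2.9 V / 2^13 ≈ 354.0 µV.
code = ⌊(V_in − V_min)/LSB⌋ = ⌊(V_in − V_min) × 2^13 / range⌋
     = ⌊(-0.486199 − (-1.45)) × 8192 / 2.9⌋ = ⌊0.963801 × 8192/2.9⌋
     = ⌊2722.572⌋ = 2722.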